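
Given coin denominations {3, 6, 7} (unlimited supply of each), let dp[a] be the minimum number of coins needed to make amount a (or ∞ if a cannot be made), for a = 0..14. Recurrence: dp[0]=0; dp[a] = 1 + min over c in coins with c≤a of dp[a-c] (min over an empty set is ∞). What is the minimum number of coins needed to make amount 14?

 a  0  1  2  3  4  5  6  7  8  9 10 11 12 13 14
dp  0  -  -  1  -  -  1  1  -  2  2  -  2  2  2
(- denotes ∞ / unreachable)

2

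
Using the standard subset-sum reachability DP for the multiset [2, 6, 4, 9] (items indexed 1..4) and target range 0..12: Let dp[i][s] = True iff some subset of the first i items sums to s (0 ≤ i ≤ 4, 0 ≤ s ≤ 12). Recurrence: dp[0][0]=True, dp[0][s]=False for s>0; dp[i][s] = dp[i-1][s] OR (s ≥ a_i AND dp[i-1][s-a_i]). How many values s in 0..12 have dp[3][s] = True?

i\s   0   1   2   3   4   5   6   7   8   9  10  11  12
  0   T   F   F   F   F   F   F   F   F   F   F   F   F
  1   T   F   T   F   F   F   F   F   F   F   F   F   F
  2   T   F   T   F   F   F   T   F   T   F   F   F   F
  3   T   F   T   F   T   F   T   F   T   F   T   F   T
  4   T   F   T   F   T   F   T   F   T   T   T   T   T

7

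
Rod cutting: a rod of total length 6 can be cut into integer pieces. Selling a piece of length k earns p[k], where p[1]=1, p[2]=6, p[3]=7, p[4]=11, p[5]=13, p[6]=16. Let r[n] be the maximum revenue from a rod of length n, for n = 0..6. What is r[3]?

   n    0    1    2    3    4    5    6
r[n]    0    1    6    7   12   13   18

7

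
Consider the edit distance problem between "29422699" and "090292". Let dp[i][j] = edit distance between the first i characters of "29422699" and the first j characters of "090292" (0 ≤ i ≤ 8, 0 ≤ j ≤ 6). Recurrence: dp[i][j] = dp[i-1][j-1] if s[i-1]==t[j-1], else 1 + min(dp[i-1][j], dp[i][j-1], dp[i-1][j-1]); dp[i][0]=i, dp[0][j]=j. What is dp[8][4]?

6

   ''  0  9  0  2  9  2
''  0  1  2  3  4  5  6
 2  1  1  2  3  3  4  5
 9  2  2  1  2  3  3  4
 4  3  3  2  2  3  4  4
 2  4  4  3  3  2  3  4
 2  5  5  4  4  3  3  3
 6  6  6  5  5  4  4  4
 9  7  7  6  6  5  4  5
 9  8  8  7  7  6  5  5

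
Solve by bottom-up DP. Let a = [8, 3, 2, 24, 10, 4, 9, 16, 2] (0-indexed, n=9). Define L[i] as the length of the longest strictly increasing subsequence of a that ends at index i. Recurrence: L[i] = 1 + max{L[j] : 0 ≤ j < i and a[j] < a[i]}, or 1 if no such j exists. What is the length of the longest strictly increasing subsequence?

   i    0    1    2    3    4    5    6    7    8
a[i]    8    3    2   24   10    4    9   16    2
L[i]    1    1    1    2    2    2    3    4    1

4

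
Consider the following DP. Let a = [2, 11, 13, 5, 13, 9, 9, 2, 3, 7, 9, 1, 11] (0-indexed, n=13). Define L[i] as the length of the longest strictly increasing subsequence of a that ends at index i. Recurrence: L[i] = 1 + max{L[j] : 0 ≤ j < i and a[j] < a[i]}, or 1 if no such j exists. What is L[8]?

   i    0    1    2    3    4    5    6    7    8    9   10   11   12
a[i]    2   11   13    5   13    9    9    2    3    7    9    1   11
L[i]    1    2    3    2    3    3    3    1    2    3    4    1    5

2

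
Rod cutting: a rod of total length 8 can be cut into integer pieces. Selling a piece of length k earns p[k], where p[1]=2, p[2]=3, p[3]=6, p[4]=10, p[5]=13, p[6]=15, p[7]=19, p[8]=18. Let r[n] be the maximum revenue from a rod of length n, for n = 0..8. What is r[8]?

21

   n    0    1    2    3    4    5    6    7    8
r[n]    0    2    4    6   10   13   15   19   21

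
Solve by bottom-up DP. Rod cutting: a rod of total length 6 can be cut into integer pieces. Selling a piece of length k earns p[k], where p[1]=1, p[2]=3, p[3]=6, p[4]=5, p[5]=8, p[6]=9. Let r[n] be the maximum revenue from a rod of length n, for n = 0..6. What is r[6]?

12

   n    0    1    2    3    4    5    6
r[n]    0    1    3    6    7    9   12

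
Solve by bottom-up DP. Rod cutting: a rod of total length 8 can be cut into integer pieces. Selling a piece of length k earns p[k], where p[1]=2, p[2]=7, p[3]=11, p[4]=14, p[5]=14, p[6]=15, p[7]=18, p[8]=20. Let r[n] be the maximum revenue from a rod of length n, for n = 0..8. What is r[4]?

   n    0    1    2    3    4    5    6    7    8
r[n]    0    2    7   11   14   18   22   25   29

14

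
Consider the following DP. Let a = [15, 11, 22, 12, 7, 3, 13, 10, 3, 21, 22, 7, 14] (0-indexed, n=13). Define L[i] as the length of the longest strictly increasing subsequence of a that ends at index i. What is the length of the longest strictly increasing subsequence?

5

   i    0    1    2    3    4    5    6    7    8    9   10   11   12
a[i]   15   11   22   12    7    3   13   10    3   21   22    7   14
L[i]    1    1    2    2    1    1    3    2    1    4    5    2    4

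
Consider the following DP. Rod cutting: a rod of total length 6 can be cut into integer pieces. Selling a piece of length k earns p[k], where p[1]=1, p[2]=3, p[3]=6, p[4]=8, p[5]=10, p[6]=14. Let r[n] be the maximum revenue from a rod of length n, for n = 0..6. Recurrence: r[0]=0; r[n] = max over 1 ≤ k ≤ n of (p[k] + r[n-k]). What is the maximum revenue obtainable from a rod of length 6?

14

   n    0    1    2    3    4    5    6
r[n]    0    1    3    6    8   10   14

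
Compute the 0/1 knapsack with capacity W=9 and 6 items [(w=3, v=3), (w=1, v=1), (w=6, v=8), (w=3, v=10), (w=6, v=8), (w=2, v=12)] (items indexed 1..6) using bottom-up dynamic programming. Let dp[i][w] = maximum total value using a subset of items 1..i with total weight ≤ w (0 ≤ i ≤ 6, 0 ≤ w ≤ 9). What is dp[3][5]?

4

i\w   0   1   2   3   4   5   6   7   8   9
  0   0   0   0   0   0   0   0   0   0   0
  1   0   0   0   3   3   3   3   3   3   3
  2   0   1   1   3   4   4   4   4   4   4
  3   0   1   1   3   4   4   8   9   9  11
  4   0   1   1  10  11  11  13  14  14  18
  5   0   1   1  10  11  11  13  14  14  18
  6   0   1  12  13  13  22  23  23  25  26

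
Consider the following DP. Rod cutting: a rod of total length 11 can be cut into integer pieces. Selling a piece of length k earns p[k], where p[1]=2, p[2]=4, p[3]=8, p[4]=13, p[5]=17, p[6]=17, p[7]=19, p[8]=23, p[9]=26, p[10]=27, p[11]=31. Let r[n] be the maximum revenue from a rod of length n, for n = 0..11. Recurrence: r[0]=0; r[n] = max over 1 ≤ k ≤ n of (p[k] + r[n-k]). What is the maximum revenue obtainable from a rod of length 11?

36

   n    0    1    2    3    4    5    6    7    8    9   10   11
r[n]    0    2    4    8   13   17   19   21   26   30   34   36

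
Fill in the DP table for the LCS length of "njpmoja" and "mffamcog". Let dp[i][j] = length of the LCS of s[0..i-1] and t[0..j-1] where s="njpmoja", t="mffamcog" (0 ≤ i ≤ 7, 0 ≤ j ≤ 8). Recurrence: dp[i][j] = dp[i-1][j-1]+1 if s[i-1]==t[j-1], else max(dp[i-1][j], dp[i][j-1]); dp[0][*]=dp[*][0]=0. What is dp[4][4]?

   ''  m  f  f  a  m  c  o  g
''  0  0  0  0  0  0  0  0  0
 n  0  0  0  0  0  0  0  0  0
 j  0  0  0  0  0  0  0  0  0
 p  0  0  0  0  0  0  0  0  0
 m  0  1  1  1  1  1  1  1  1
 o  0  1  1  1  1  1  1  2  2
 j  0  1  1  1  1  1  1  2  2
 a  0  1  1  1  2  2  2  2  2

1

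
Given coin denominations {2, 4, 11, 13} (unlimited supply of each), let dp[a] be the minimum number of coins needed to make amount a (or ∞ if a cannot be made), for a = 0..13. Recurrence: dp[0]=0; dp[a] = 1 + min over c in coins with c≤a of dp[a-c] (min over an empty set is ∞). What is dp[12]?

 a  0  1  2  3  4  5  6  7  8  9 10 11 12 13
dp  0  -  1  -  1  -  2  -  2  -  3  1  3  1
(- denotes ∞ / unreachable)

3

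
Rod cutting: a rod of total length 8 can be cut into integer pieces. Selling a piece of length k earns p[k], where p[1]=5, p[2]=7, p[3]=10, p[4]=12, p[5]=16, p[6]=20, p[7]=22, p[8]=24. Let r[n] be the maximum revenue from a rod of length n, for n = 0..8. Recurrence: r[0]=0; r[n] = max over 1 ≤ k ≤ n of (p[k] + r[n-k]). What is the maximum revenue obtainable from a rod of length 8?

40

   n    0    1    2    3    4    5    6    7    8
r[n]    0    5   10   15   20   25   30   35   40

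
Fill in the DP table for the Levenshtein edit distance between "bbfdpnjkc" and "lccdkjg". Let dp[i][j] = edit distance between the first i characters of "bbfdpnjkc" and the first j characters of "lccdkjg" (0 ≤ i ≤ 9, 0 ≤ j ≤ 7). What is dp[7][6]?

5

   ''  l  c  c  d  k  j  g
''  0  1  2  3  4  5  6  7
 b  1  1  2  3  4  5  6  7
 b  2  2  2  3  4  5  6  7
 f  3  3  3  3  4  5  6  7
 d  4  4  4  4  3  4  5  6
 p  5  5  5  5  4  4  5  6
 n  6  6  6  6  5  5  5  6
 j  7  7  7  7  6  6  5  6
 k  8  8  8  8  7  6  6  6
 c  9  9  8  8  8  7  7  7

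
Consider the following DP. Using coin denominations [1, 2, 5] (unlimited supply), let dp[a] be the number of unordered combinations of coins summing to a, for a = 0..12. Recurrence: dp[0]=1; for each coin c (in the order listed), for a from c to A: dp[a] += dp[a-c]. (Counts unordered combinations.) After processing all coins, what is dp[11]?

after  coin     0     1     2     3     4     5     6     7     8     9    10    11    12
          1     1     1     1     1     1     1     1     1     1     1     1     1     1
          2     1     1     2     2     3     3     4     4     5     5     6     6     7
          5     1     1     2     2     3     4     5     6     7     8    10    11    13

11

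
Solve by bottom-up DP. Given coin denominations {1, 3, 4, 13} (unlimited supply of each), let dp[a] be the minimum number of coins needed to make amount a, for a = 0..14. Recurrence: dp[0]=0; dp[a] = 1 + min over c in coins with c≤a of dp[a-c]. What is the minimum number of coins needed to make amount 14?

2

 a  0  1  2  3  4  5  6  7  8  9 10 11 12 13 14
dp  0  1  2  1  1  2  2  2  2  3  3  3  3  1  2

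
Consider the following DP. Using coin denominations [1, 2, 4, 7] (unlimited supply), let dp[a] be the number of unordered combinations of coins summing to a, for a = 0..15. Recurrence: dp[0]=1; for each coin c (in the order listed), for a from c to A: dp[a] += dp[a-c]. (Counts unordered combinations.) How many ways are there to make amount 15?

after  coin     0     1     2     3     4     5     6     7     8     9    10    11    12    13    14    15
          1     1     1     1     1     1     1     1     1     1     1     1     1     1     1     1     1
          2     1     1     2     2     3     3     4     4     5     5     6     6     7     7     8     8
          4     1     1     2     2     4     4     6     6     9     9    12    12    16    16    20    20
          7     1     1     2     2     4     4     6     7    10    11    14    16    20    22    27    30

30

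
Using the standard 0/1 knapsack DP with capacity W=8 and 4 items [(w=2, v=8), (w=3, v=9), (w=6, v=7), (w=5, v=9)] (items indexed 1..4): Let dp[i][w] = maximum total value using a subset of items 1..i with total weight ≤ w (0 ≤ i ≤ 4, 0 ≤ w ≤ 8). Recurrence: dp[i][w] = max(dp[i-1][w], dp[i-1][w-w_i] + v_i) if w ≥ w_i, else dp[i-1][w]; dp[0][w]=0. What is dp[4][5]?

i\w   0   1   2   3   4   5   6   7   8
  0   0   0   0   0   0   0   0   0   0
  1   0   0   8   8   8   8   8   8   8
  2   0   0   8   9   9  17  17  17  17
  3   0   0   8   9   9  17  17  17  17
  4   0   0   8   9   9  17  17  17  18

17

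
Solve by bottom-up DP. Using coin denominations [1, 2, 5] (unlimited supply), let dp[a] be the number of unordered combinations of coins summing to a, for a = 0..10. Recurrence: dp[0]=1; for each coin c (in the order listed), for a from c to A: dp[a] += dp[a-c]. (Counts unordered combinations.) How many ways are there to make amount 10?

after  coin     0     1     2     3     4     5     6     7     8     9    10
          1     1     1     1     1     1     1     1     1     1     1     1
          2     1     1     2     2     3     3     4     4     5     5     6
          5     1     1     2     2     3     4     5     6     7     8    10

10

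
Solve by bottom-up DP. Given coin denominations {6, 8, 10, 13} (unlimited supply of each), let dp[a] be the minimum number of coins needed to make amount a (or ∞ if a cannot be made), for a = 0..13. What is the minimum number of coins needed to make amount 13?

1

 a  0  1  2  3  4  5  6  7  8  9 10 11 12 13
dp  0  -  -  -  -  -  1  -  1  -  1  -  2  1
(- denotes ∞ / unreachable)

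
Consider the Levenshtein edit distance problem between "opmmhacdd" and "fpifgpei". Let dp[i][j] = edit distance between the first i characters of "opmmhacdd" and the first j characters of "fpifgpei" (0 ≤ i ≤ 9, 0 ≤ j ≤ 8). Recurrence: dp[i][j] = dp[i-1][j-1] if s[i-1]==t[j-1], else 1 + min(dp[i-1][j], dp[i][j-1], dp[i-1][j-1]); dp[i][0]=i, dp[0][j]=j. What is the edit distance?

   ''  f  p  i  f  g  p  e  i
''  0  1  2  3  4  5  6  7  8
 o  1  1  2  3  4  5  6  7  8
 p  2  2  1  2  3  4  5  6  7
 m  3  3  2  2  3  4  5  6  7
 m  4  4  3  3  3  4  5  6  7
 h  5  5  4  4  4  4  5  6  7
 a  6  6  5  5  5  5  5  6  7
 c  7  7  6  6  6  6  6  6  7
 d  8  8  7  7  7  7  7  7  7
 d  9  9  8  8  8  8  8  8  8

8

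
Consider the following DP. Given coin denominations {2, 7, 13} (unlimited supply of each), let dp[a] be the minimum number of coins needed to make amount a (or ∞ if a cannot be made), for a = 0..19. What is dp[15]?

2

 a  0  1  2  3  4  5  6  7  8  9 10 11 12 13 14 15 16 17 18 19
dp  0  -  1  -  2  -  3  1  4  2  5  3  6  1  2  2  3  3  4  4
(- denotes ∞ / unreachable)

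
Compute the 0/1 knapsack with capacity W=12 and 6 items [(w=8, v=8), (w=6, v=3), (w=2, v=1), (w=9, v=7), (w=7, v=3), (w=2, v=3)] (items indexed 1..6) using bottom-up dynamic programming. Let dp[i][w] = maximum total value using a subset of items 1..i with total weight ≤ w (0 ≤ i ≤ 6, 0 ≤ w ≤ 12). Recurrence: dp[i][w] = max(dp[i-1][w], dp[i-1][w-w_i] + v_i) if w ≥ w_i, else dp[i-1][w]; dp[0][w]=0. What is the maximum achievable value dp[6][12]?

12

i\w   0   1   2   3   4   5   6   7   8   9  10  11  12
  0   0   0   0   0   0   0   0   0   0   0   0   0   0
  1   0   0   0   0   0   0   0   0   8   8   8   8   8
  2   0   0   0   0   0   0   3   3   8   8   8   8   8
  3   0   0   1   1   1   1   3   3   8   8   9   9   9
  4   0   0   1   1   1   1   3   3   8   8   9   9   9
  5   0   0   1   1   1   1   3   3   8   8   9   9   9
  6   0   0   3   3   4   4   4   4   8   8  11  11  12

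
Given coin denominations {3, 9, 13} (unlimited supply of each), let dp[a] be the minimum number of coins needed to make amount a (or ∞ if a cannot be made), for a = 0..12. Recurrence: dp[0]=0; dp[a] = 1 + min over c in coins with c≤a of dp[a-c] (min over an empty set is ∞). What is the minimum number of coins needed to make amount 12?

 a  0  1  2  3  4  5  6  7  8  9 10 11 12
dp  0  -  -  1  -  -  2  -  -  1  -  -  2
(- denotes ∞ / unreachable)

2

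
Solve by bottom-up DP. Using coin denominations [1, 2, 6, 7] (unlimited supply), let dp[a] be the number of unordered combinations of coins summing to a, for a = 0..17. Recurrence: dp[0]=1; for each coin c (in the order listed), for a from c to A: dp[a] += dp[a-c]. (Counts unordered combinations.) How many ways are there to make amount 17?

29

after  coin     0     1     2     3     4     5     6     7     8     9    10    11    12    13    14    15    16    17
          1     1     1     1     1     1     1     1     1     1     1     1     1     1     1     1     1     1     1
          2     1     1     2     2     3     3     4     4     5     5     6     6     7     7     8     8     9     9
          6     1     1     2     2     3     3     5     5     7     7     9     9    12    12    15    15    18    18
          7     1     1     2     2     3     3     5     6     8     9    11    12    15    17    21    23    27    29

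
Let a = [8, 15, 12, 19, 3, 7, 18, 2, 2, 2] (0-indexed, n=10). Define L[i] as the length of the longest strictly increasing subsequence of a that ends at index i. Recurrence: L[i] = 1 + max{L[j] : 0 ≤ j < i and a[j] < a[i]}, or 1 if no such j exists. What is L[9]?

   i    0    1    2    3    4    5    6    7    8    9
a[i]    8   15   12   19    3    7   18    2    2    2
L[i]    1    2    2    3    1    2    3    1    1    1

1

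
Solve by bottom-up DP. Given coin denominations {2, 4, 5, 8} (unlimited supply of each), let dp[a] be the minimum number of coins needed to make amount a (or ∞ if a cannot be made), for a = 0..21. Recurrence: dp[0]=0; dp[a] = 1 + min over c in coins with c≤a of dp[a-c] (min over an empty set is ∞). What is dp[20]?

 a  0  1  2  3  4  5  6  7  8  9 10 11 12 13 14 15 16 17 18 19 20 21
dp  0  -  1  -  1  1  2  2  1  2  2  3  2  2  3  3  2  3  3  4  3  3
(- denotes ∞ / unreachable)

3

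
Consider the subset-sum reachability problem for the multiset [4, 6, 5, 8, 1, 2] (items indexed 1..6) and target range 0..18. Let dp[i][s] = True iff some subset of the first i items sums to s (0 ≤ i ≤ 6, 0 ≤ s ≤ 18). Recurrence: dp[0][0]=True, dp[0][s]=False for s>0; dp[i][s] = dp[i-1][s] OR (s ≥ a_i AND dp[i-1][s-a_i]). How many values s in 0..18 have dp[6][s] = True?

i\s   0   1   2   3   4   5   6   7   8   9  10  11  12  13  14  15  16  17  18
  0   T   F   F   F   F   F   F   F   F   F   F   F   F   F   F   F   F   F   F
  1   T   F   F   F   T   F   F   F   F   F   F   F   F   F   F   F   F   F   F
  2   T   F   F   F   T   F   T   F   F   F   T   F   F   F   F   F   F   F   F
  3   T   F   F   F   T   T   T   F   F   T   T   T   F   F   F   T   F   F   F
  4   T   F   F   F   T   T   T   F   T   T   T   T   T   T   T   T   F   T   T
  5   T   T   F   F   T   T   T   T   T   T   T   T   T   T   T   T   T   T   T
  6   T   T   T   T   T   T   T   T   T   T   T   T   T   T   T   T   T   T   T

19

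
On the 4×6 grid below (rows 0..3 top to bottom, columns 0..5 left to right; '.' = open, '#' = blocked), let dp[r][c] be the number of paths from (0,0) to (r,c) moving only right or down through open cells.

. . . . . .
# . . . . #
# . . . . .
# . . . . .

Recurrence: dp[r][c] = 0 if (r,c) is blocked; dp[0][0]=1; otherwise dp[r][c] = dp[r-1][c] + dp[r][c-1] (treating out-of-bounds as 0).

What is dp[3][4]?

r\c   0   1   2   3   4   5
  0   1   1   1   1   1   1
  1   0   1   2   3   4   0
  2   0   1   3   6  10  10
  3   0   1   4  10  20  30

20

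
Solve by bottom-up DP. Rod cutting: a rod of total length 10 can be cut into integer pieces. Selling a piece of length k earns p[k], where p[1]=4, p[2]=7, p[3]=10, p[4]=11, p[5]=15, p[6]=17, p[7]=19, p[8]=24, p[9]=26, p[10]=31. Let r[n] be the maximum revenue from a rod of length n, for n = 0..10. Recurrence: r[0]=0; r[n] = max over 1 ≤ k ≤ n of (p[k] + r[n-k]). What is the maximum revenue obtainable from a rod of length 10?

   n    0    1    2    3    4    5    6    7    8    9   10
r[n]    0    4    8   12   16   20   24   28   32   36   40

40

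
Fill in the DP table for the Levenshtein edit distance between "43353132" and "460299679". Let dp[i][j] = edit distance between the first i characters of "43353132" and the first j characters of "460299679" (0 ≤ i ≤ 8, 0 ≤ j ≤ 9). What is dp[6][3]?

   ''  4  6  0  2  9  9  6  7  9
''  0  1  2  3  4  5  6  7  8  9
 4  1  0  1  2  3  4  5  6  7  8
 3  2  1  1  2  3  4  5  6  7  8
 3  3  2  2  2  3  4  5  6  7  8
 5  4  3  3  3  3  4  5  6  7  8
 3  5  4  4  4  4  4  5  6  7  8
 1  6  5  5  5  5  5  5  6  7  8
 3  7  6  6  6  6  6  6  6  7  8
 2  8  7  7  7  6  7  7  7  7  8

5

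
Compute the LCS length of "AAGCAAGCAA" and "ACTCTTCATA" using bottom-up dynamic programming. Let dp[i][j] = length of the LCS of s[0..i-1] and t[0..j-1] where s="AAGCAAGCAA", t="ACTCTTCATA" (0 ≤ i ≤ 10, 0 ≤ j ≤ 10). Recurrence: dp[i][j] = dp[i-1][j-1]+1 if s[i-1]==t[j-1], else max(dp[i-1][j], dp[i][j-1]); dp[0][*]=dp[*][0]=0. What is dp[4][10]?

   ''  A  C  T  C  T  T  C  A  T  A
''  0  0  0  0  0  0  0  0  0  0  0
 A  0  1  1  1  1  1  1  1  1  1  1
 A  0  1  1  1  1  1  1  1  2  2  2
 G  0  1  1  1  1  1  1  1  2  2  2
 C  0  1  2  2  2  2  2  2  2  2  2
 A  0  1  2  2  2  2  2  2  3  3  3
 A  0  1  2  2  2  2  2  2  3  3  4
 G  0  1  2  2  2  2  2  2  3  3  4
 C  0  1  2  2  3  3  3  3  3  3  4
 A  0  1  2  2  3  3  3  3  4  4  4
 A  0  1  2  2  3  3  3  3  4  4  5

2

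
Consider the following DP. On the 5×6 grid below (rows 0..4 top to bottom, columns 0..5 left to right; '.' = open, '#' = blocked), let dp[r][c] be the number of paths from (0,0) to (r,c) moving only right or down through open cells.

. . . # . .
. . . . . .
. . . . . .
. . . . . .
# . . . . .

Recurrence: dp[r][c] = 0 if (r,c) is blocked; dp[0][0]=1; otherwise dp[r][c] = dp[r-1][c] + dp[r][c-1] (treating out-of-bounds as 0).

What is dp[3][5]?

46

r\c   0   1   2   3   4   5
  0   1   1   1   0   0   0
  1   1   2   3   3   3   3
  2   1   3   6   9  12  15
  3   1   4  10  19  31  46
  4   0   4  14  33  64 110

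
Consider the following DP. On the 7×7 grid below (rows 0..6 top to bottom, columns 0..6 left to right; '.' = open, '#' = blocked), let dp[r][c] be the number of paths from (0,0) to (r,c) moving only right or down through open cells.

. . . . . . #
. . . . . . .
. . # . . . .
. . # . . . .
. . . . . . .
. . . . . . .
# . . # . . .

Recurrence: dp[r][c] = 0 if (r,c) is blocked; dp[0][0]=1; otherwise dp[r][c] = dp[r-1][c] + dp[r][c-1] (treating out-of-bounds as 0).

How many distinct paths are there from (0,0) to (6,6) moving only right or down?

r\c   0   1   2   3   4   5   6
  0   1   1   1   1   1   1   0
  1   1   2   3   4   5   6   6
  2   1   3   0   4   9  15  21
  3   1   4   0   4  13  28  49
  4   1   5   5   9  22  50  99
  5   1   6  11  20  42  92 191
  6   0   6  17   0  42 134 325

325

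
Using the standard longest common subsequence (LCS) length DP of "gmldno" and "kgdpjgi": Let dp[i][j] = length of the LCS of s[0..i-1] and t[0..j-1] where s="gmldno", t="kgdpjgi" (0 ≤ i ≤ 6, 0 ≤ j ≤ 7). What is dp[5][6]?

   ''  k  g  d  p  j  g  i
''  0  0  0  0  0  0  0  0
 g  0  0  1  1  1  1  1  1
 m  0  0  1  1  1  1  1  1
 l  0  0  1  1  1  1  1  1
 d  0  0  1  2  2  2  2  2
 n  0  0  1  2  2  2  2  2
 o  0  0  1  2  2  2  2  2

2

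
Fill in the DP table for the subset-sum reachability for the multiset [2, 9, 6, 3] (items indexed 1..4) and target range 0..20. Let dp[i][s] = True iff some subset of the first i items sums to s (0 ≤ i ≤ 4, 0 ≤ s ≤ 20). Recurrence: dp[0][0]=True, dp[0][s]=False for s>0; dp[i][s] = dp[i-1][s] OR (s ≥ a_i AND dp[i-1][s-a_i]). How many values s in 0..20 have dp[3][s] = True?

i\s   0   1   2   3   4   5   6   7   8   9  10  11  12  13  14  15  16  17  18  19  20
  0   T   F   F   F   F   F   F   F   F   F   F   F   F   F   F   F   F   F   F   F   F
  1   T   F   T   F   F   F   F   F   F   F   F   F   F   F   F   F   F   F   F   F   F
  2   T   F   T   F   F   F   F   F   F   T   F   T   F   F   F   F   F   F   F   F   F
  3   T   F   T   F   F   F   T   F   T   T   F   T   F   F   F   T   F   T   F   F   F
  4   T   F   T   T   F   T   T   F   T   T   F   T   T   F   T   T   F   T   T   F   T

8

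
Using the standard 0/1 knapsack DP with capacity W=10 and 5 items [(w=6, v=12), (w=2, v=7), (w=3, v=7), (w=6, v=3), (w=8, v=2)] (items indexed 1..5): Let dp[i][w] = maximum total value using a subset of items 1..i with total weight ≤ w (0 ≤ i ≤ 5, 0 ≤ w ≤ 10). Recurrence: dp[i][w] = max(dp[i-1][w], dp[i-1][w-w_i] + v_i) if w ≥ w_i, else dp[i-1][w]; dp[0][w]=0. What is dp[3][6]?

i\w   0   1   2   3   4   5   6   7   8   9  10
  0   0   0   0   0   0   0   0   0   0   0   0
  1   0   0   0   0   0   0  12  12  12  12  12
  2   0   0   7   7   7   7  12  12  19  19  19
  3   0   0   7   7   7  14  14  14  19  19  19
  4   0   0   7   7   7  14  14  14  19  19  19
  5   0   0   7   7   7  14  14  14  19  19  19

14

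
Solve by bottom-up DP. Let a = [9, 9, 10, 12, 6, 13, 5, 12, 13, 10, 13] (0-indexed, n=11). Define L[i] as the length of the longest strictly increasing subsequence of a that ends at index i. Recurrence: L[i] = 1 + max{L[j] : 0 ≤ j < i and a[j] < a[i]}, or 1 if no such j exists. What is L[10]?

   i    0    1    2    3    4    5    6    7    8    9   10
a[i]    9    9   10   12    6   13    5   12   13   10   13
L[i]    1    1    2    3    1    4    1    3    4    2    4

4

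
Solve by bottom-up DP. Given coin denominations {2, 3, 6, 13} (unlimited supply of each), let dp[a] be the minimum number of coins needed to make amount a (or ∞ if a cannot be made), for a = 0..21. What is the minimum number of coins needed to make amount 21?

3

 a  0  1  2  3  4  5  6  7  8  9 10 11 12 13 14 15 16 17 18 19 20 21
dp  0  -  1  1  2  2  1  3  2  2  3  3  2  1  3  2  2  3  3  2  4  3
(- denotes ∞ / unreachable)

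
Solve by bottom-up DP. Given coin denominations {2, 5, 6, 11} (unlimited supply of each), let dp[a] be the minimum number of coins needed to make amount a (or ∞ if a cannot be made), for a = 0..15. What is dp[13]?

2

 a  0  1  2  3  4  5  6  7  8  9 10 11 12 13 14 15
dp  0  -  1  -  2  1  1  2  2  3  2  1  2  2  3  3
(- denotes ∞ / unreachable)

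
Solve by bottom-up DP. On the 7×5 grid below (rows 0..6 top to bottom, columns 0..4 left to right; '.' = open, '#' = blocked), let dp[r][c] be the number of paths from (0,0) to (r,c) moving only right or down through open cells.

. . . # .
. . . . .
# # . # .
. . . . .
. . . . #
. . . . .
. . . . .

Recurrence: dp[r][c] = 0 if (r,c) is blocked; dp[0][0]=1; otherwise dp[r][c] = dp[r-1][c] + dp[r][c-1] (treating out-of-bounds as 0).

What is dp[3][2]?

3

r\c   0   1   2   3   4
  0   1   1   1   0   0
  1   1   2   3   3   3
  2   0   0   3   0   3
  3   0   0   3   3   6
  4   0   0   3   6   0
  5   0   0   3   9   9
  6   0   0   3  12  21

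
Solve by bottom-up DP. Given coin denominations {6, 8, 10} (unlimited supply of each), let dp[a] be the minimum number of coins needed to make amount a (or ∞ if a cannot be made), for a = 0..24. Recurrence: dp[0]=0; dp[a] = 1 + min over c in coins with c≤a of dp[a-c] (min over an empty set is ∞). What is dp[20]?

2

 a  0  1  2  3  4  5  6  7  8  9 10 11 12 13 14 15 16 17 18 19 20 21 22 23 24
dp  0  -  -  -  -  -  1  -  1  -  1  -  2  -  2  -  2  -  2  -  2  -  3  -  3
(- denotes ∞ / unreachable)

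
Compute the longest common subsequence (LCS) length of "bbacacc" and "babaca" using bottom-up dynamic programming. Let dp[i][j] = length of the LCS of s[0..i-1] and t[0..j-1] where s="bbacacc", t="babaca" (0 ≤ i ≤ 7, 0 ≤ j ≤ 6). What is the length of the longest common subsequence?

5

   ''  b  a  b  a  c  a
''  0  0  0  0  0  0  0
 b  0  1  1  1  1  1  1
 b  0  1  1  2  2  2  2
 a  0  1  2  2  3  3  3
 c  0  1  2  2  3  4  4
 a  0  1  2  2  3  4  5
 c  0  1  2  2  3  4  5
 c  0  1  2  2  3  4  5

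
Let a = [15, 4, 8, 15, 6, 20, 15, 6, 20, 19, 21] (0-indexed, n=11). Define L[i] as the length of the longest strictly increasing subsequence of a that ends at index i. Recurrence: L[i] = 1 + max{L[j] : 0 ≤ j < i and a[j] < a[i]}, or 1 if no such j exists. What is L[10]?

   i    0    1    2    3    4    5    6    7    8    9   10
a[i]   15    4    8   15    6   20   15    6   20   19   21
L[i]    1    1    2    3    2    4    3    2    4    4    5

5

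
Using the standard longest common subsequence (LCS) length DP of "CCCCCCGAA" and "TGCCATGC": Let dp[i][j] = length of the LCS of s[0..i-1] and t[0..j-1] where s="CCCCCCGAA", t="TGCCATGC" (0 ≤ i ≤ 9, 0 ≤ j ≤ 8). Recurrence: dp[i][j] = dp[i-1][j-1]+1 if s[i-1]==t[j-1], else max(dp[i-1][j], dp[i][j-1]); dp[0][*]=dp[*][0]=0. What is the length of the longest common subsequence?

   ''  T  G  C  C  A  T  G  C
''  0  0  0  0  0  0  0  0  0
 C  0  0  0  1  1  1  1  1  1
 C  0  0  0  1  2  2  2  2  2
 C  0  0  0  1  2  2  2  2  3
 C  0  0  0  1  2  2  2  2  3
 C  0  0  0  1  2  2  2  2  3
 C  0  0  0  1  2  2  2  2  3
 G  0  0  1  1  2  2  2  3  3
 A  0  0  1  1  2  3  3  3  3
 A  0  0  1  1  2  3  3  3  3

3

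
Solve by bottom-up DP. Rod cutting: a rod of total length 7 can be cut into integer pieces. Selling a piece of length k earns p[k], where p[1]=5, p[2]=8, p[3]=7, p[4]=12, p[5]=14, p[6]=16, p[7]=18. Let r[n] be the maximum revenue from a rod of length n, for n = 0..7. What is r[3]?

   n    0    1    2    3    4    5    6    7
r[n]    0    5   10   15   20   25   30   35

15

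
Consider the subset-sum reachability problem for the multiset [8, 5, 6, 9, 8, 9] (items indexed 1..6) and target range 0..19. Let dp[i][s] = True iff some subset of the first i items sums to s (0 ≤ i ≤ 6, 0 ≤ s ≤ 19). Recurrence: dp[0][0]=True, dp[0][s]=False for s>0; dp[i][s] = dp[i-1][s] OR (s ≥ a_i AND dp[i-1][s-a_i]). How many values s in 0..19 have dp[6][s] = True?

i\s   0   1   2   3   4   5   6   7   8   9  10  11  12  13  14  15  16  17  18  19
  0   T   F   F   F   F   F   F   F   F   F   F   F   F   F   F   F   F   F   F   F
  1   T   F   F   F   F   F   F   F   T   F   F   F   F   F   F   F   F   F   F   F
  2   T   F   F   F   F   T   F   F   T   F   F   F   F   T   F   F   F   F   F   F
  3   T   F   F   F   F   T   T   F   T   F   F   T   F   T   T   F   F   F   F   T
  4   T   F   F   F   F   T   T   F   T   T   F   T   F   T   T   T   F   T   F   T
  5   T   F   F   F   F   T   T   F   T   T   F   T   F   T   T   T   T   T   F   T
  6   T   F   F   F   F   T   T   F   T   T   F   T   F   T   T   T   T   T   T   T

13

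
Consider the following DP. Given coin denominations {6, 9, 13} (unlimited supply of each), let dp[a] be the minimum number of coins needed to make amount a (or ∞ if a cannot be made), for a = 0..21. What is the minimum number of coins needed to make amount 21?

 a  0  1  2  3  4  5  6  7  8  9 10 11 12 13 14 15 16 17 18 19 20 21
dp  0  -  -  -  -  -  1  -  -  1  -  -  2  1  -  2  -  -  2  2  -  3
(- denotes ∞ / unreachable)

3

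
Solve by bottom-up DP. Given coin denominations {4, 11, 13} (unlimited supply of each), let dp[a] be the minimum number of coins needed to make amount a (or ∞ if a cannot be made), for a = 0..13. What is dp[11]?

 a  0  1  2  3  4  5  6  7  8  9 10 11 12 13
dp  0  -  -  -  1  -  -  -  2  -  -  1  3  1
(- denotes ∞ / unreachable)

1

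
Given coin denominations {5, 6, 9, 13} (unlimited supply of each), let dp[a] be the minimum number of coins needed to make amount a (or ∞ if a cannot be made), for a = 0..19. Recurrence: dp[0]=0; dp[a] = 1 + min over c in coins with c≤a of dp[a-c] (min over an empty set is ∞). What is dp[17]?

3

 a  0  1  2  3  4  5  6  7  8  9 10 11 12 13 14 15 16 17 18 19
dp  0  -  -  -  -  1  1  -  -  1  2  2  2  1  2  2  3  3  2  2
(- denotes ∞ / unreachable)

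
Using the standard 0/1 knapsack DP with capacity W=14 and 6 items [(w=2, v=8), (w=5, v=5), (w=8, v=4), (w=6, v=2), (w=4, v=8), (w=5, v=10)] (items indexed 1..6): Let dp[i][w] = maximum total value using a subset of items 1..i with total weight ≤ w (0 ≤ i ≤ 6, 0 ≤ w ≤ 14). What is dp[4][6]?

i\w   0   1   2   3   4   5   6   7   8   9  10  11  12  13  14
  0   0   0   0   0   0   0   0   0   0   0   0   0   0   0   0
  1   0   0   8   8   8   8   8   8   8   8   8   8   8   8   8
  2   0   0   8   8   8   8   8  13  13  13  13  13  13  13  13
  3   0   0   8   8   8   8   8  13  13  13  13  13  13  13  13
  4   0   0   8   8   8   8   8  13  13  13  13  13  13  15  15
  5   0   0   8   8   8   8  16  16  16  16  16  21  21  21  21
  6   0   0   8   8   8  10  16  18  18  18  18  26  26  26  26

8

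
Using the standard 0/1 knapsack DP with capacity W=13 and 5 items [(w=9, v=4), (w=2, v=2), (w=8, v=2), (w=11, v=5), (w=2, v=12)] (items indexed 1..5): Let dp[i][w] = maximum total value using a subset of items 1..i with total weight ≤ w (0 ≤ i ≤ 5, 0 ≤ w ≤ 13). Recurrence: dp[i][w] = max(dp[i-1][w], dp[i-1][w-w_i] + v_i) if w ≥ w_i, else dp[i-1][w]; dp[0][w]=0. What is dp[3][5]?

i\w   0   1   2   3   4   5   6   7   8   9  10  11  12  13
  0   0   0   0   0   0   0   0   0   0   0   0   0   0   0
  1   0   0   0   0   0   0   0   0   0   4   4   4   4   4
  2   0   0   2   2   2   2   2   2   2   4   4   6   6   6
  3   0   0   2   2   2   2   2   2   2   4   4   6   6   6
  4   0   0   2   2   2   2   2   2   2   4   4   6   6   7
  5   0   0  12  12  14  14  14  14  14  14  14  16  16  18

2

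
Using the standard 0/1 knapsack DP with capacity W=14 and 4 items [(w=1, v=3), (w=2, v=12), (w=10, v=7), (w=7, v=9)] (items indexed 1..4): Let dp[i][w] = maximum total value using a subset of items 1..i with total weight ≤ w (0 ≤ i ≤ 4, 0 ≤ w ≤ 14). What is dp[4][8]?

15

i\w   0   1   2   3   4   5   6   7   8   9  10  11  12  13  14
  0   0   0   0   0   0   0   0   0   0   0   0   0   0   0   0
  1   0   3   3   3   3   3   3   3   3   3   3   3   3   3   3
  2   0   3  12  15  15  15  15  15  15  15  15  15  15  15  15
  3   0   3  12  15  15  15  15  15  15  15  15  15  19  22  22
  4   0   3  12  15  15  15  15  15  15  21  24  24  24  24  24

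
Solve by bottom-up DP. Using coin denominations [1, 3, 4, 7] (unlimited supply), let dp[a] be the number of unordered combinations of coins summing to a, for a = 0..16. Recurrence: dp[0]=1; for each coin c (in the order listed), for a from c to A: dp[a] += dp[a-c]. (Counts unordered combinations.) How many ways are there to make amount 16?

after  coin     0     1     2     3     4     5     6     7     8     9    10    11    12    13    14    15    16
          1     1     1     1     1     1     1     1     1     1     1     1     1     1     1     1     1     1
          3     1     1     1     2     2     2     3     3     3     4     4     4     5     5     5     6     6
          4     1     1     1     2     3     3     4     5     6     7     8     9    11    12    13    15    17
          7     1     1     1     2     3     3     4     6     7     8    10    12    14    16    19    22    25

25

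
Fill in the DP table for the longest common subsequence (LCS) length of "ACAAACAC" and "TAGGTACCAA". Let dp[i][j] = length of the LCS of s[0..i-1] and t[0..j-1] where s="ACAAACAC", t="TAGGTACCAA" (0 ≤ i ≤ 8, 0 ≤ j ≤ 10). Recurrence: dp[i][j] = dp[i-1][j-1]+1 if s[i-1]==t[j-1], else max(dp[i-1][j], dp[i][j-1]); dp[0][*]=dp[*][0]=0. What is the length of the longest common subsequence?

   ''  T  A  G  G  T  A  C  C  A  A
''  0  0  0  0  0  0  0  0  0  0  0
 A  0  0  1  1  1  1  1  1  1  1  1
 C  0  0  1  1  1  1  1  2  2  2  2
 A  0  0  1  1  1  1  2  2  2  3  3
 A  0  0  1  1  1  1  2  2  2  3  4
 A  0  0  1  1  1  1  2  2  2  3  4
 C  0  0  1  1  1  1  2  3  3  3  4
 A  0  0  1  1  1  1  2  3  3  4  4
 C  0  0  1  1  1  1  2  3  4  4  4

4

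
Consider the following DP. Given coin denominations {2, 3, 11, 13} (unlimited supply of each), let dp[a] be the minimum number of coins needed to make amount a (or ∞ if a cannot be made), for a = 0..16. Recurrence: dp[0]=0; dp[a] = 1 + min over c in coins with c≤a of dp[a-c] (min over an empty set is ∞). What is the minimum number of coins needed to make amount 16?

2

 a  0  1  2  3  4  5  6  7  8  9 10 11 12 13 14 15 16
dp  0  -  1  1  2  2  2  3  3  3  4  1  4  1  2  2  2
(- denotes ∞ / unreachable)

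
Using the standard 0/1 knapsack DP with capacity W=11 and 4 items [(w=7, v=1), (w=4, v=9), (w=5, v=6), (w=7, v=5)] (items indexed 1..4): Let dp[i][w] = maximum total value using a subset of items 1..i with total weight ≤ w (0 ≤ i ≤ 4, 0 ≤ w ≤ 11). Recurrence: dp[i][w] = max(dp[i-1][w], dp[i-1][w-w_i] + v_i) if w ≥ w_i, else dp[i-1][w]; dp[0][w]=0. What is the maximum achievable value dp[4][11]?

i\w   0   1   2   3   4   5   6   7   8   9  10  11
  0   0   0   0   0   0   0   0   0   0   0   0   0
  1   0   0   0   0   0   0   0   1   1   1   1   1
  2   0   0   0   0   9   9   9   9   9   9   9  10
  3   0   0   0   0   9   9   9   9   9  15  15  15
  4   0   0   0   0   9   9   9   9   9  15  15  15

15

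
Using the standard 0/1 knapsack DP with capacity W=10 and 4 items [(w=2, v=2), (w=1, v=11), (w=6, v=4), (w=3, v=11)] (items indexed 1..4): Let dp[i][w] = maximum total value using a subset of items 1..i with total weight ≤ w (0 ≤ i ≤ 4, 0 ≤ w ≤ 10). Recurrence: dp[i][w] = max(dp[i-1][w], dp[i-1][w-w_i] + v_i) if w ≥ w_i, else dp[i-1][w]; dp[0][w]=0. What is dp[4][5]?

i\w   0   1   2   3   4   5   6   7   8   9  10
  0   0   0   0   0   0   0   0   0   0   0   0
  1   0   0   2   2   2   2   2   2   2   2   2
  2   0  11  11  13  13  13  13  13  13  13  13
  3   0  11  11  13  13  13  13  15  15  17  17
  4   0  11  11  13  22  22  24  24  24  24  26

22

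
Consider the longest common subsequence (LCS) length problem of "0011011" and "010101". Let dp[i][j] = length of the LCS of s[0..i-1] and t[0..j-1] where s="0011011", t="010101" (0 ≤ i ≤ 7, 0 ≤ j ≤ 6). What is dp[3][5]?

   ''  0  1  0  1  0  1
''  0  0  0  0  0  0  0
 0  0  1  1  1  1  1  1
 0  0  1  1  2  2  2  2
 1  0  1  2  2  3  3  3
 1  0  1  2  2  3  3  4
 0  0  1  2  3  3  4  4
 1  0  1  2  3  4  4  5
 1  0  1  2  3  4  4  5

3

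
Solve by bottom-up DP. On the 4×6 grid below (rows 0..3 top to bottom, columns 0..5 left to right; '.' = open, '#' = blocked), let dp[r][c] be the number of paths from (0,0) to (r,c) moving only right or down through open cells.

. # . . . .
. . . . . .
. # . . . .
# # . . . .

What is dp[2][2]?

r\c   0   1   2   3   4   5
  0   1   0   0   0   0   0
  1   1   1   1   1   1   1
  2   1   0   1   2   3   4
  3   0   0   1   3   6  10

1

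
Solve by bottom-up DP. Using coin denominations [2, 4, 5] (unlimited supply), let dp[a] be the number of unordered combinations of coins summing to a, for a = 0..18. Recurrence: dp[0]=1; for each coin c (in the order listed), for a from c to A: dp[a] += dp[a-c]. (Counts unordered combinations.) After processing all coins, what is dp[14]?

6

after  coin     0     1     2     3     4     5     6     7     8     9    10    11    12    13    14    15    16    17    18
          2     1     0     1     0     1     0     1     0     1     0     1     0     1     0     1     0     1     0     1
          4     1     0     1     0     2     0     2     0     3     0     3     0     4     0     4     0     5     0     5
          5     1     0     1     0     2     1     2     1     3     2     4     2     5     3     6     4     7     5     8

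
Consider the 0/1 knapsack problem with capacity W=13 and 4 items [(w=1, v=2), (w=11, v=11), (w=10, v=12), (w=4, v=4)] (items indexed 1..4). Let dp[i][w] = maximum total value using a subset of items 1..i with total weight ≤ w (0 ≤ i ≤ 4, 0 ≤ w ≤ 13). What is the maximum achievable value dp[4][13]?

14

i\w   0   1   2   3   4   5   6   7   8   9  10  11  12  13
  0   0   0   0   0   0   0   0   0   0   0   0   0   0   0
  1   0   2   2   2   2   2   2   2   2   2   2   2   2   2
  2   0   2   2   2   2   2   2   2   2   2   2  11  13  13
  3   0   2   2   2   2   2   2   2   2   2  12  14  14  14
  4   0   2   2   2   4   6   6   6   6   6  12  14  14  14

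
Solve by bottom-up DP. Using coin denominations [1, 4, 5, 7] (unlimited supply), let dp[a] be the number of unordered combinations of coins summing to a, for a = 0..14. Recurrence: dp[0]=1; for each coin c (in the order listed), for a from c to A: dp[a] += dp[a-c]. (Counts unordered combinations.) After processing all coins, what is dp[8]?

after  coin     0     1     2     3     4     5     6     7     8     9    10    11    12    13    14
          1     1     1     1     1     1     1     1     1     1     1     1     1     1     1     1
          4     1     1     1     1     2     2     2     2     3     3     3     3     4     4     4
          5     1     1     1     1     2     3     3     3     4     5     6     6     7     8     9
          7     1     1     1     1     2     3     3     4     5     6     7     8    10    11    13

5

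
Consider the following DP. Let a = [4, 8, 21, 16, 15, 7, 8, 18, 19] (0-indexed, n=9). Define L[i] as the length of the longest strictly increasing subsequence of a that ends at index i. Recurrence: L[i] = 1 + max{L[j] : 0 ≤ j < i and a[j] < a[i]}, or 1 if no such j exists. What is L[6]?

3

   i    0    1    2    3    4    5    6    7    8
a[i]    4    8   21   16   15    7    8   18   19
L[i]    1    2    3    3    3    2    3    4    5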